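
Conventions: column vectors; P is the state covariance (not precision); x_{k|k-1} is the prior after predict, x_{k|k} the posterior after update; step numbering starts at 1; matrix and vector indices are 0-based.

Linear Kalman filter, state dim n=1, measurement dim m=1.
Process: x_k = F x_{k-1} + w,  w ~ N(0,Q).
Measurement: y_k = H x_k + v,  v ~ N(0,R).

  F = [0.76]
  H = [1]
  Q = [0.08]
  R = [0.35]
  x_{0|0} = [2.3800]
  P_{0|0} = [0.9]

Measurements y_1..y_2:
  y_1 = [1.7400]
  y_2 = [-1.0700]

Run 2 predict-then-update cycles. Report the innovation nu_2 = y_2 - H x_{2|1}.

innov = [-2.4117]

step 1: x^-=[1.8088]  P^-=[0.5998]  S=[0.9498]  K=[0.6315]  nu=[-0.0688]  x^+=[1.7654]  P^+=[0.2210]
step 2: x^-=[1.3417]  P^-=[0.2077]  S=[0.5577]  K=[0.3724]  nu=[-2.4117]  x^+=[0.4436]  P^+=[0.1303]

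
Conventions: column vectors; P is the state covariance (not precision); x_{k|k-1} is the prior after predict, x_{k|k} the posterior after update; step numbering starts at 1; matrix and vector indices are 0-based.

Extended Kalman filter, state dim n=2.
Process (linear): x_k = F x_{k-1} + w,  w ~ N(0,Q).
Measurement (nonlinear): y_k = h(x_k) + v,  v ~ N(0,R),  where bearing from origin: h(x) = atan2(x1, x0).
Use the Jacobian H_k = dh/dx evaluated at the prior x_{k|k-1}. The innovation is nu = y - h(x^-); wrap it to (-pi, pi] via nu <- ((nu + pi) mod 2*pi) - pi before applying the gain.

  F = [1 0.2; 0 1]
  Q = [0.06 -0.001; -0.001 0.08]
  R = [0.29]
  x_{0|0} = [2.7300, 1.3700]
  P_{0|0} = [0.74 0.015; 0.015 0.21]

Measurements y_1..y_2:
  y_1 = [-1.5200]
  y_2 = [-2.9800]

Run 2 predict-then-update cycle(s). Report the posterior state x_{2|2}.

x_post = [3.4856, 1.7249]

step 1: x^-=[3.0040, 1.3700]  P^-=[0.8144 0.0560; 0.0560 0.2900]  H_jac=[-0.1257 0.2756]  S=[0.3210]  K=[-0.2708; 0.2270]  nu=[-1.9479]  x^+=[3.5314, 0.9278]  P^+=[0.7909 0.0757; 0.0757 0.2735]
step 2: x^-=[3.7170, 0.9278]  P^-=[0.8921 0.1294; 0.1294 0.3535]  H_jac=[-0.0632 0.2533]  S=[0.3121]  K=[-0.0757; 0.2606]  nu=[3.0586]  x^+=[3.4856, 1.7249]  P^+=[0.8903 0.1356; 0.1356 0.3323]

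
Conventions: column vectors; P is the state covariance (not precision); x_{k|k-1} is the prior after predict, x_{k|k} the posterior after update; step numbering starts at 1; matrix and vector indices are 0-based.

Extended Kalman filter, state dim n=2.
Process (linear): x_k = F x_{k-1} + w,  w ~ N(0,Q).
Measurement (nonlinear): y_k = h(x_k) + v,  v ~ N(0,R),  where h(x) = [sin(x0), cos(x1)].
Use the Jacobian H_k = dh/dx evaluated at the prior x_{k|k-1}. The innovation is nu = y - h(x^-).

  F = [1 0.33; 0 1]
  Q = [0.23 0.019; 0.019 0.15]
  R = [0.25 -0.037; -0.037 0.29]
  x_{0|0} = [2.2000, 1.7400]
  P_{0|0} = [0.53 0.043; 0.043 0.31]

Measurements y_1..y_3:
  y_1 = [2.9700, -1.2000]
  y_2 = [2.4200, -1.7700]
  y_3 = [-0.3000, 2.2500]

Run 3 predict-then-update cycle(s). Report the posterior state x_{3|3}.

step 1: x^-=[2.7742, 1.7400]  P^-=[0.8221 0.1643; 0.1643 0.4600]  H_jac=[-0.9333 0.0000; 0.0000 -0.9857]  S=[0.9661 0.1141; 0.1141 0.7370]  K=[-0.7826 -0.0985; -0.0876 -0.6017]  nu=[2.6108, -1.0316]  x^+=[0.8327, 2.1319]  P^+=[0.2057 -0.0004; -0.0004 0.1737]
step 2: x^-=[1.5362, 2.1319]  P^-=[0.4544 0.0759; 0.0759 0.3237]  H_jac=[0.0346 0.0000; 0.0000 -0.8466]  S=[0.2505 -0.0392; -0.0392 0.5221]  K=[0.0439 -0.1199; -0.0726 -0.5305]  nu=[1.4206, -1.2378]  x^+=[1.7470, 2.6855]  P^+=[0.4460 0.0430; 0.0430 0.1785]
step 3: x^-=[2.6332, 2.6855]  P^-=[0.7238 0.1209; 0.1209 0.3285]  H_jac=[-0.8735 0.0000; 0.0000 -0.4405]  S=[0.8023 0.0095; 0.0095 0.3537]  K=[-0.7865 -0.1294; -0.1268 -0.4057]  nu=[-0.7868, 3.1478]  x^+=[2.8448, 1.5083]  P^+=[0.2196 0.0191; 0.0191 0.2564]

x_post = [2.8448, 1.5083]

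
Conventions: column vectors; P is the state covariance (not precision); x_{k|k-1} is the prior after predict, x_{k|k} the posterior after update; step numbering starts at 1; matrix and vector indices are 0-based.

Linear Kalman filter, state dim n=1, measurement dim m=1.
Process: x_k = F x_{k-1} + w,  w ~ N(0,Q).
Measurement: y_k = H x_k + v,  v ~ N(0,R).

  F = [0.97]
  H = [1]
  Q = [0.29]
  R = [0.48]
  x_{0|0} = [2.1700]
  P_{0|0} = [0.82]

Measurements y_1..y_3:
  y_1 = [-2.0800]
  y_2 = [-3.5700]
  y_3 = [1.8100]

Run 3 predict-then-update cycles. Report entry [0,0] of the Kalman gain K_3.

K[0,0] = 0.5299

step 1: x^-=[2.1049]  P^-=[1.0615]  S=[1.5415]  K=[0.6886]  nu=[-4.1849]  x^+=[-0.7769]  P^+=[0.3305]
step 2: x^-=[-0.7536]  P^-=[0.6010]  S=[1.0810]  K=[0.5560]  nu=[-2.8164]  x^+=[-2.3194]  P^+=[0.2669]
step 3: x^-=[-2.2499]  P^-=[0.5411]  S=[1.0211]  K=[0.5299]  nu=[4.0599]  x^+=[-0.0985]  P^+=[0.2544]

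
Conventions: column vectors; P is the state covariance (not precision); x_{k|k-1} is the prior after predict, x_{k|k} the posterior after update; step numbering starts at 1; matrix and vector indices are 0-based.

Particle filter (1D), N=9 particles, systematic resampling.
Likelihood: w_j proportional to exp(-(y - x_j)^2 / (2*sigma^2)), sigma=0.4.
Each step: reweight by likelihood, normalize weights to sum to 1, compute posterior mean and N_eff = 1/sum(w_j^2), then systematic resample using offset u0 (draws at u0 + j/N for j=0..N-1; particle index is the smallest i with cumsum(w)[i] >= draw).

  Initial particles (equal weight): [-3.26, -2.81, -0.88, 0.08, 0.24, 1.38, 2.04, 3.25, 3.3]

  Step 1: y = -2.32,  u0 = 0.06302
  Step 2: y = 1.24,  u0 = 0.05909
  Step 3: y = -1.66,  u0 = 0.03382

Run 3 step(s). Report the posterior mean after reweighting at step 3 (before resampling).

step 1: w=[0.1177, 0.8794, 0.0029, 0.0000, 0.0000, 0.0000, 0.0000, 0.0000, 0.0000]  mean=-2.8575  Neff=1.2702  idx=[0, 1, 1, 1, 1, 1, 1, 1, 1]
step 2: w=[0.0000, 0.1250, 0.1250, 0.1250, 0.1250, 0.1250, 0.1250, 0.1250, 0.1250]  mean=-2.8100  Neff=8.0000  idx=[1, 2, 3, 4, 5, 5, 6, 7, 8]
step 3: w=[0.1111, 0.1111, 0.1111, 0.1111, 0.1111, 0.1111, 0.1111, 0.1111, 0.1111]  mean=-2.8100  Neff=9.0000  idx=[0, 1, 2, 3, 4, 5, 6, 7, 8]

post_mean = -2.8100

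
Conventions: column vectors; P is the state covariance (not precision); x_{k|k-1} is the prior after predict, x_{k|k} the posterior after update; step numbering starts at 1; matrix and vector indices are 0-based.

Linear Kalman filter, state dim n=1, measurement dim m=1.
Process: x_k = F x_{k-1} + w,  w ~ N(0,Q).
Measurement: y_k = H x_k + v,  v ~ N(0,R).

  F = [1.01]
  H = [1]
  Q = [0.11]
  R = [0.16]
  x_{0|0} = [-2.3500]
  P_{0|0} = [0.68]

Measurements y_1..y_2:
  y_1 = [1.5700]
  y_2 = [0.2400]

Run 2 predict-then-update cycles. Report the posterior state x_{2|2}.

step 1: x^-=[-2.3735]  P^-=[0.8037]  S=[0.9637]  K=[0.8340]  nu=[3.9435]  x^+=[0.9153]  P^+=[0.1334]
step 2: x^-=[0.9244]  P^-=[0.2461]  S=[0.4061]  K=[0.6060]  nu=[-0.6844]  x^+=[0.5096]  P^+=[0.0970]

x_post = [0.5096]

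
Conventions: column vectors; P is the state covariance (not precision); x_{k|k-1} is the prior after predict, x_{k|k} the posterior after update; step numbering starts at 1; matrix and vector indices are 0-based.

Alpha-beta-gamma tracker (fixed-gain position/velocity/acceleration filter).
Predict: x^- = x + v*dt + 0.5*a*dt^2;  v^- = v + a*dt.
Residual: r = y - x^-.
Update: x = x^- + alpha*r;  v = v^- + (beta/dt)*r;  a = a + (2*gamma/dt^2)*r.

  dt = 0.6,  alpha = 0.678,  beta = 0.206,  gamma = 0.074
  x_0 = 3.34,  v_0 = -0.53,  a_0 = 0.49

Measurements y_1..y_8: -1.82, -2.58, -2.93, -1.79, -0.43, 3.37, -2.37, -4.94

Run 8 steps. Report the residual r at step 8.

resid = -6.4984

step 1: x_pred=3.1102  r=-4.9302  x^+=-0.2325  v^+=-1.9287  a^+=-1.5369
step 2: x_pred=-1.6663  r=-0.9137  x^+=-2.2858  v^+=-3.1645  a^+=-1.9125
step 3: x_pred=-4.5288  r=1.5988  x^+=-3.4448  v^+=-3.7631  a^+=-1.2552
step 4: x_pred=-5.9286  r=4.1386  x^+=-3.1226  v^+=-3.0953  a^+=0.4462
step 5: x_pred=-4.8995  r=4.4695  x^+=-1.8692  v^+=-1.2931  a^+=2.2837
step 6: x_pred=-2.2340  r=5.6040  x^+=1.5655  v^+=2.0012  a^+=4.5875
step 7: x_pred=3.5920  r=-5.9620  x^+=-0.4502  v^+=2.7067  a^+=2.1365
step 8: x_pred=1.5584  r=-6.4984  x^+=-2.8475  v^+=1.7575  a^+=-0.5351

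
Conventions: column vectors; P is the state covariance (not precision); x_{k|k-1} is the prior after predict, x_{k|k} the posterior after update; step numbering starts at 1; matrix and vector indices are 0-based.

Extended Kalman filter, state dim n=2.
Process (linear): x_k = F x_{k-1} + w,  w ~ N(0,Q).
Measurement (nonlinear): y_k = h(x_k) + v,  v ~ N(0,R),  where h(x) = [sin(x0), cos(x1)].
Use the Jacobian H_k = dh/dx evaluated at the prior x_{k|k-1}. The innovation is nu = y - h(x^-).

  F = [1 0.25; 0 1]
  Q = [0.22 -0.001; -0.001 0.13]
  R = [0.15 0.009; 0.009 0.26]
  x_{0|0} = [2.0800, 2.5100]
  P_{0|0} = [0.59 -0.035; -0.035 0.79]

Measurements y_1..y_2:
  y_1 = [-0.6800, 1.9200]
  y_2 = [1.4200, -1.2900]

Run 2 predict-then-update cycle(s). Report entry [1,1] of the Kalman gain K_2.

K[1,1] = -0.1218

step 1: x^-=[2.7075, 2.5100]  P^-=[0.8419 0.1615; 0.1615 0.9200]  H_jac=[-0.9073 0.0000; 0.0000 -0.5904]  S=[0.8430 0.0955; 0.0955 0.5807]  K=[-0.9043 -0.0155; -0.0691 -0.9240]  nu=[-1.1006, 2.7271]  x^+=[3.6606, 0.0662]  P^+=[0.1497 0.0206; 0.0206 0.4079]
step 2: x^-=[3.6772, 0.0662]  P^-=[0.4055 0.1216; 0.1216 0.5379]  H_jac=[-0.8600 0.0000; 0.0000 -0.0662]  S=[0.4499 0.0159; 0.0159 0.2624]  K=[-0.7757 0.0164; -0.2281 -0.1218]  nu=[1.9303, -2.2878]  x^+=[2.1423, -0.0954]  P^+=[0.1351 0.0411; 0.0411 0.5098]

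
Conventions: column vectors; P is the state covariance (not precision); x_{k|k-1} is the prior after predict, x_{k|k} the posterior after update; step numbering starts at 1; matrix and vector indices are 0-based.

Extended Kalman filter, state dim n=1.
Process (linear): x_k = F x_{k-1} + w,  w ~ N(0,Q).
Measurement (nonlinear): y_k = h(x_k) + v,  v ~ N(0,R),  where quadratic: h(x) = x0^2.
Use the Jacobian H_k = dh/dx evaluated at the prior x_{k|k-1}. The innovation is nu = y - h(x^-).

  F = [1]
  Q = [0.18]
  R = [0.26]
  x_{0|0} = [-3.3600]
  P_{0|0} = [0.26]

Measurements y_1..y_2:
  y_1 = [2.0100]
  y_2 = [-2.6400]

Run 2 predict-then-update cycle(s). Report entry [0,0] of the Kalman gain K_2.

step 1: x^-=[-3.3600]  P^-=[0.4400]  H_jac=[-6.7200]  S=[20.1297]  K=[-0.1469]  nu=[-9.2796]  x^+=[-1.9969]  P^+=[0.0057]
step 2: x^-=[-1.9969]  P^-=[0.1857]  H_jac=[-3.9939]  S=[3.2219]  K=[-0.2302]  nu=[-6.6278]  x^+=[-0.4714]  P^+=[0.0150]

K[0,0] = -0.2302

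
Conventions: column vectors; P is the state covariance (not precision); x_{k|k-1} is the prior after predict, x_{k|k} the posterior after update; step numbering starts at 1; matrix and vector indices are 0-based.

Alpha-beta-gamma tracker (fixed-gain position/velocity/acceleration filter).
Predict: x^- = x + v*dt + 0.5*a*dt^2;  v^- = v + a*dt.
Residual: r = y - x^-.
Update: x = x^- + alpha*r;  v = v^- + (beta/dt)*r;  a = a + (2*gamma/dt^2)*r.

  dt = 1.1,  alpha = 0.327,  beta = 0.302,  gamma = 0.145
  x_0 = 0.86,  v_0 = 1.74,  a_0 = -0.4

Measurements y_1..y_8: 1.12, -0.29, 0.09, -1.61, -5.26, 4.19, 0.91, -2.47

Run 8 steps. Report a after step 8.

a_post = 2.7139

step 1: x_pred=2.5320  r=-1.4120  x^+=2.0703  v^+=0.9123  a^+=-0.7384
step 2: x_pred=2.6271  r=-2.9171  x^+=1.6732  v^+=-0.7008  a^+=-1.4376
step 3: x_pred=0.0326  r=0.0574  x^+=0.0514  v^+=-2.2664  a^+=-1.4238
step 4: x_pred=-3.3030  r=1.6930  x^+=-2.7494  v^+=-3.3677  a^+=-1.0180
step 5: x_pred=-7.0698  r=1.8098  x^+=-6.4780  v^+=-3.9907  a^+=-0.5843
step 6: x_pred=-11.2213  r=15.4113  x^+=-6.1818  v^+=-0.4023  a^+=3.1093
step 7: x_pred=-4.7432  r=5.6532  x^+=-2.8946  v^+=4.5700  a^+=4.4642
step 8: x_pred=4.8332  r=-7.3032  x^+=2.4451  v^+=7.4756  a^+=2.7139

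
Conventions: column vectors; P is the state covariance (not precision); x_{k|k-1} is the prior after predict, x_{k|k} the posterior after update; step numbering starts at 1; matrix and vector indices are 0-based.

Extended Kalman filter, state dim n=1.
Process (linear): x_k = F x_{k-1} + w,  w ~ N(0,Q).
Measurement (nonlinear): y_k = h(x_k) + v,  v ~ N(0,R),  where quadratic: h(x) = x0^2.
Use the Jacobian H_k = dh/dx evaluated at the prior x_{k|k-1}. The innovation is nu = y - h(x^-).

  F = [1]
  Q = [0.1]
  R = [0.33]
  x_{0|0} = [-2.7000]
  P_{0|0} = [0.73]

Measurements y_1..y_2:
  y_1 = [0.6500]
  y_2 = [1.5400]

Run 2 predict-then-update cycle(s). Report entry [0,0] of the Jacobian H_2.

H_jac[0,0] = -2.9738

step 1: x^-=[-2.7000]  P^-=[0.8300]  H_jac=[-5.4000]  S=[24.5328]  K=[-0.1827]  nu=[-6.6400]  x^+=[-1.4869]  P^+=[0.0112]
step 2: x^-=[-1.4869]  P^-=[0.1112]  H_jac=[-2.9738]  S=[1.3131]  K=[-0.2518]  nu=[-0.6709]  x^+=[-1.3180]  P^+=[0.0279]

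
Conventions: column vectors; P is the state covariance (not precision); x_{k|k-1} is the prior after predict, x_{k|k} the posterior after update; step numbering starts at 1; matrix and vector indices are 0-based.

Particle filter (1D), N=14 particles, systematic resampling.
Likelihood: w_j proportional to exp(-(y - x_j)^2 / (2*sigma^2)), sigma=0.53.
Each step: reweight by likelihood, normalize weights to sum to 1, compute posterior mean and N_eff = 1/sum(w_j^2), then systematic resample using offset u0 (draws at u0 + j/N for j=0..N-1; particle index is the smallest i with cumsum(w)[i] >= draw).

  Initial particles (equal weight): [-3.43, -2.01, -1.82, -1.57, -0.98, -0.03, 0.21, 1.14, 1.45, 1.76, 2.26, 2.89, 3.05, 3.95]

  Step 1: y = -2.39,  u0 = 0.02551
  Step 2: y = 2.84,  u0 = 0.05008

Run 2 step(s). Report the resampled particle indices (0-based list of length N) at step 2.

resampled_idx = [12, 12, 12, 12, 12, 12, 12, 13, 13, 13, 13, 13, 13, 13]

step 1: w=[0.0805, 0.4270, 0.3096, 0.1668, 0.0160, 0.0000, 0.0000, 0.0000, 0.0000, 0.0000, 0.0000, 0.0000, 0.0000, 0.0000]  mean=-1.9755  Neff=3.1975  idx=[0, 1, 1, 1, 1, 1, 1, 2, 2, 2, 2, 2, 3, 3]
step 2: w=[0.0000, 0.0003, 0.0003, 0.0003, 0.0003, 0.0003, 0.0003, 0.0084, 0.0084, 0.0084, 0.0084, 0.0084, 0.4779, 0.4779]  mean=-1.5814  Neff=2.1877  idx=[12, 12, 12, 12, 12, 12, 12, 13, 13, 13, 13, 13, 13, 13]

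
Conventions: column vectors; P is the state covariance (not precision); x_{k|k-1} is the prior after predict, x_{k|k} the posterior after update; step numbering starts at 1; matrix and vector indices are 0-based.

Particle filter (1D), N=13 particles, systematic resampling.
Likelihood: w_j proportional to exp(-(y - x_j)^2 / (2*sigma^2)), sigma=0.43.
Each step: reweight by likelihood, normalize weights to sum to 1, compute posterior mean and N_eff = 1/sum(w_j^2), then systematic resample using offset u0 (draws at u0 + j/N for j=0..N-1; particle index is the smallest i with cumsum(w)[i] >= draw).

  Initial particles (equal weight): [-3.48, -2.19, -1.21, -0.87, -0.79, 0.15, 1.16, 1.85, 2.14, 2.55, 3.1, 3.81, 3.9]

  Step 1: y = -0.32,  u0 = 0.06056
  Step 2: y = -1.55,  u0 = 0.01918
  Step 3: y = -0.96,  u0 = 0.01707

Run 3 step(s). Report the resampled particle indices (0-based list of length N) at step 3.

resampled_idx = [0, 1, 2, 3, 4, 5, 6, 7, 8, 9, 10, 11, 12]

step 1: w=[0.0000, 0.0000, 0.0707, 0.2655, 0.3311, 0.3311, 0.0016, 0.0000, 0.0000, 0.0000, 0.0000, 0.0000, 0.0000]  mean=-0.5266  Neff=3.3929  idx=[2, 3, 3, 3, 4, 4, 4, 4, 5, 5, 5, 5, 5]
step 2: w=[0.3008, 0.1178, 0.1178, 0.1178, 0.0863, 0.0863, 0.0863, 0.0863, 0.0002, 0.0002, 0.0002, 0.0002, 0.0002]  mean=-0.9438  Neff=6.1776  idx=[0, 0, 0, 0, 1, 1, 2, 3, 3, 4, 5, 6, 7]
step 3: w=[0.0706, 0.0706, 0.0706, 0.0706, 0.0817, 0.0817, 0.0817, 0.0817, 0.0817, 0.0773, 0.0773, 0.0773, 0.0773]  mean=-0.9412  Neff=12.9531  idx=[0, 1, 2, 3, 4, 5, 6, 7, 8, 9, 10, 11, 12]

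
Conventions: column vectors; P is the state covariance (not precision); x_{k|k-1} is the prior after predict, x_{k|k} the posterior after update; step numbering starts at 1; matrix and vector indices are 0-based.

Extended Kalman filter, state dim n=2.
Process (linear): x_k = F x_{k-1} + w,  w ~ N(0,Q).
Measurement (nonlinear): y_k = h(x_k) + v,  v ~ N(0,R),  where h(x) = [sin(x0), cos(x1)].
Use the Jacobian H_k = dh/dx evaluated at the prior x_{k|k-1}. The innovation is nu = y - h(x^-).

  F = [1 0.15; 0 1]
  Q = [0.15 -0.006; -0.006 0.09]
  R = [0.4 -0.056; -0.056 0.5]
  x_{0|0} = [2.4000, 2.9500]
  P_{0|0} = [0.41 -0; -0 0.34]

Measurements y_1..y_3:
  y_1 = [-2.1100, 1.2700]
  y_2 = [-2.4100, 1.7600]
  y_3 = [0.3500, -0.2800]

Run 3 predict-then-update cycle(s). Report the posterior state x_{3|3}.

step 1: x^-=[2.8425, 2.9500]  P^-=[0.5676 0.0450; 0.0450 0.4300]  H_jac=[-0.9556 0.0000; 0.0000 -0.1904]  S=[0.9184 -0.0478; -0.0478 0.5156]  K=[-0.5944 -0.0717; -0.0554 -0.1639]  nu=[-2.4047, 2.2517]  x^+=[4.1103, 2.7140]  P^+=[0.2446 0.0136; 0.0136 0.4142]
step 2: x^-=[4.5174, 2.7140]  P^-=[0.4080 0.0697; 0.0697 0.5042]  H_jac=[-0.1938 0.0000; 0.0000 -0.4147]  S=[0.4153 -0.0504; -0.0504 0.5867]  K=[-0.1984 -0.0663; -0.0766 -0.3630]  nu=[-1.4290, 2.6700]  x^+=[4.6239, 1.8543]  P^+=[0.3904 0.0532; 0.0532 0.4273]
step 3: x^-=[4.9020, 1.8543]  P^-=[0.5660 0.1112; 0.1112 0.5173]  H_jac=[0.1885 0.0000; 0.0000 -0.9601]  S=[0.4201 -0.0761; -0.0761 0.9768]  K=[0.2374 -0.0908; -0.0428 -0.5118]  nu=[1.3321, -0.0003]  x^+=[5.2183, 1.7974]  P^+=[0.5309 0.0612; 0.0612 0.2640]

x_post = [5.2183, 1.7974]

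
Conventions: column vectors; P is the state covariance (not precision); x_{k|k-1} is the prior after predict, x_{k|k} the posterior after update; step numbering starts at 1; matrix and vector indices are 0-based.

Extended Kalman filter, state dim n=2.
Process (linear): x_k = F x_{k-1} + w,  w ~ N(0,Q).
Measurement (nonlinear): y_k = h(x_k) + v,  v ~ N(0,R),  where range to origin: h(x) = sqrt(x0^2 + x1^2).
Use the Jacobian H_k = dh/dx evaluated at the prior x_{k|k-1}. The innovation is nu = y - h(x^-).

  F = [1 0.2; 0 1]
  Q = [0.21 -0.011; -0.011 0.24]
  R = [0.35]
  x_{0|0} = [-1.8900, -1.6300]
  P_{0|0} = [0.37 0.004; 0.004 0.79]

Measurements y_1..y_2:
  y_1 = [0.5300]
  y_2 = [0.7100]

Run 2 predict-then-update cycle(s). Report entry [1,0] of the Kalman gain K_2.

step 1: x^-=[-2.2160, -1.6300]  P^-=[0.6132 0.1510; 0.1510 1.0300]  H_jac=[-0.8055 -0.5925]  S=[1.2537]  K=[-0.4654; -0.5838]  nu=[-2.2209]  x^+=[-1.1824, -0.3334]  P^+=[0.3417 -0.1896; -0.1896 0.6027]
step 2: x^-=[-1.2491, -0.3334]  P^-=[0.4999 -0.0801; -0.0801 0.8427]  H_jac=[-0.9662 -0.2578]  S=[0.8328]  K=[-0.5552; -0.1680]  nu=[-0.5828]  x^+=[-0.9255, -0.2355]  P^+=[0.2432 -0.1578; -0.1578 0.8192]

K[1,0] = -0.1680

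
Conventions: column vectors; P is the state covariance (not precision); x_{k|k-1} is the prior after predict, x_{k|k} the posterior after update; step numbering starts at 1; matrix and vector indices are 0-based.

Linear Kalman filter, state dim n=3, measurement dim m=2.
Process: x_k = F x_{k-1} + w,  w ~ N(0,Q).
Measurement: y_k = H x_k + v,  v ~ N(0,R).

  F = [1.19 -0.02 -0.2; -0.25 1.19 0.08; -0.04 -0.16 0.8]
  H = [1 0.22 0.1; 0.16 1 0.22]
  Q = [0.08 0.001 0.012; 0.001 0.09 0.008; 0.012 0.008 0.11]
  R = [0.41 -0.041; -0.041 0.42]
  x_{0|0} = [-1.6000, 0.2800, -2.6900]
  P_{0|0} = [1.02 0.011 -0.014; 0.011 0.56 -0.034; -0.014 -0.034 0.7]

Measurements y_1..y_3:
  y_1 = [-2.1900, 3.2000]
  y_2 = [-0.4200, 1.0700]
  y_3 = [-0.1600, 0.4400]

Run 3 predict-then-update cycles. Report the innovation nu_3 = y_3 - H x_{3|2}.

step 1: x^-=[-1.3716, 0.5180, -2.1328]  P^-=[1.5585 -0.3052 -0.1628; -0.3052 0.9388 -0.0728; -0.1628 -0.0728 0.5837]  S=[1.8497 0.0625; 0.0625 1.2858]  K=[0.8012 -0.1103; -0.0804 0.6836; -0.0660 0.0262]  nu=[-0.7191, 3.3707]  x^+=[-2.3194, 2.8800, -1.9970]  P^+=[0.3666 -0.1239 -0.0630; -0.1239 0.3328 -0.1027; -0.0630 -0.1027 0.5750]
step 2: x^-=[-2.4183, 3.8473, -1.9656]  P^-=[0.6573 -0.2859 -0.1350; -0.2859 0.6446 -0.0976; -0.1350 -0.0976 0.5158]  S=[0.9466 -0.1249; -0.1249 0.9625]  K=[0.5950 -0.1414; -0.0848 0.5889; -0.1136 -0.0207]  nu=[1.3485, -1.9580]  x^+=[-1.3391, 2.5800, -2.0783]  P^+=[0.2819 -0.1127 -0.0734; -0.1127 0.2915 -0.1031; -0.0734 -0.1031 0.5038]
step 3: x^-=[-1.2295, 3.2387, -2.0218]  P^-=[0.5390 -0.2440 -0.1318; -0.2440 0.5741 -0.0935; -0.1318 -0.0935 0.4700]  S=[0.8436 -0.1157; -0.1157 0.9021]  K=[0.5407 -0.1377; -0.0737 0.5608; -0.1289 -0.0290]  nu=[0.5592, -2.1572]  x^+=[-0.6301, 1.9877, -2.0314]  P^+=[0.2580 -0.1045 -0.0764; -0.1045 0.2762 -0.0950; -0.0764 -0.0950 0.4561]

innov = [0.5592, -2.1572]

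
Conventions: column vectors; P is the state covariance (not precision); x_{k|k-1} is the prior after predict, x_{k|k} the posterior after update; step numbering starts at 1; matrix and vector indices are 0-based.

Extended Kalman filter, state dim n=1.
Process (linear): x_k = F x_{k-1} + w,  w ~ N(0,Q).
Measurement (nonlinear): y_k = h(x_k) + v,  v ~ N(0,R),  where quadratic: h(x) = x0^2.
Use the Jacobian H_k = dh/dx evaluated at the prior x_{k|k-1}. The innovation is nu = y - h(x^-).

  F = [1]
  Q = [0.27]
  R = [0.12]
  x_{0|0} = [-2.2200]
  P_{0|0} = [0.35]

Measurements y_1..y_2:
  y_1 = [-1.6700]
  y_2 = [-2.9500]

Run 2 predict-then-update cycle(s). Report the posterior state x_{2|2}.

step 1: x^-=[-2.2200]  P^-=[0.6200]  H_jac=[-4.4400]  S=[12.3424]  K=[-0.2230]  nu=[-6.5984]  x^+=[-0.7483]  P^+=[0.0060]
step 2: x^-=[-0.7483]  P^-=[0.2760]  H_jac=[-1.4966]  S=[0.7383]  K=[-0.5596]  nu=[-3.5100]  x^+=[1.2157]  P^+=[0.0449]

x_post = [1.2157]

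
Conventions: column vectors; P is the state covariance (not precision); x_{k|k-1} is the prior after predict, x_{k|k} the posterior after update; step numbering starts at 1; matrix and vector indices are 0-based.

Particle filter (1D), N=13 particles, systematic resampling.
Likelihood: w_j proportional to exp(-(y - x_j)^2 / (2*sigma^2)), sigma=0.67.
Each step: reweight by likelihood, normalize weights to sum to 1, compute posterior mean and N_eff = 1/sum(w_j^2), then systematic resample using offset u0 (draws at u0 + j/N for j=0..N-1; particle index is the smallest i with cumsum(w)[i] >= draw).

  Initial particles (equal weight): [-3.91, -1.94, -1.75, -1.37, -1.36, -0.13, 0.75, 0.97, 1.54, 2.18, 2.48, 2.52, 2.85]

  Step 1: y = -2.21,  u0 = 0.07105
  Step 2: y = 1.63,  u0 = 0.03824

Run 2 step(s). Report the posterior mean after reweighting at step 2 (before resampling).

step 1: w=[0.0150, 0.3462, 0.2967, 0.1711, 0.1679, 0.0030, 0.0000, 0.0000, 0.0000, 0.0000, 0.0000, 0.0000, 0.0000]  mean=-1.7127  Neff=3.7652  idx=[1, 1, 1, 1, 2, 2, 2, 2, 3, 3, 4, 4, 4]
step 2: w=[0.0028, 0.0028, 0.0028, 0.0028, 0.0121, 0.0121, 0.0121, 0.0121, 0.1806, 0.1806, 0.1930, 0.1930, 0.1930]  mean=-1.3890  Neff=5.6291  idx=[6, 8, 8, 9, 9, 10, 10, 10, 11, 11, 12, 12, 12]

post_mean = -1.3890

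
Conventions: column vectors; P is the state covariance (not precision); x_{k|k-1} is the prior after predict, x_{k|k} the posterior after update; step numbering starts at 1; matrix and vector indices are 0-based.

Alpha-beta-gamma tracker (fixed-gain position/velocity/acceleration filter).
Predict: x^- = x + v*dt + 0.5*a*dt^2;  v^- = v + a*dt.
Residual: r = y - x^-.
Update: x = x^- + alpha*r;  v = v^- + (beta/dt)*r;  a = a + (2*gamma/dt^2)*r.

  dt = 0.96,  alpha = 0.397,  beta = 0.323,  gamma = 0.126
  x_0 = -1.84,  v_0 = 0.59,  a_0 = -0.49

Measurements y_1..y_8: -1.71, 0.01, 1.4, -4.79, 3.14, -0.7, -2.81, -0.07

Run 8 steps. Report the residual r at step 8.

step 1: x_pred=-1.4994  r=-0.2106  x^+=-1.5830  v^+=0.0487  a^+=-0.5476
step 2: x_pred=-1.7885  r=1.7985  x^+=-1.0745  v^+=0.1282  a^+=-0.0558
step 3: x_pred=-0.9772  r=2.3772  x^+=-0.0334  v^+=0.8744  a^+=0.5942
step 4: x_pred=1.0798  r=-5.8698  x^+=-1.2505  v^+=-0.5301  a^+=-1.0108
step 5: x_pred=-2.2251  r=5.3651  x^+=-0.0952  v^+=0.3047  a^+=0.4562
step 6: x_pred=0.4075  r=-1.1075  x^+=-0.0322  v^+=0.3700  a^+=0.1534
step 7: x_pred=0.3937  r=-3.2037  x^+=-0.8782  v^+=-0.5607  a^+=-0.7226
step 8: x_pred=-1.7494  r=1.6794  x^+=-1.0827  v^+=-0.6894  a^+=-0.2634

resid = 1.6794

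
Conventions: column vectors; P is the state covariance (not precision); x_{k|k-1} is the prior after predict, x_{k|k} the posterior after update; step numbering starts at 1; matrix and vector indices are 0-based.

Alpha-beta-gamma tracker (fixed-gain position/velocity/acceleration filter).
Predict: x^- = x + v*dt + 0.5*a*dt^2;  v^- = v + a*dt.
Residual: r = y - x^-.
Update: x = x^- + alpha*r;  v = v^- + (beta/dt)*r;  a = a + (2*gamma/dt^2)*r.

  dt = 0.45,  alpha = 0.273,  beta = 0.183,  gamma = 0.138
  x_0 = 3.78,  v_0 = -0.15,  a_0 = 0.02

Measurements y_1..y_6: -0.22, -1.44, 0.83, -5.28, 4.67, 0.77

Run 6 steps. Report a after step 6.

step 1: x_pred=3.7145  r=-3.9345  x^+=2.6404  v^+=-1.7410  a^+=-5.3426
step 2: x_pred=1.3160  r=-2.7560  x^+=0.5636  v^+=-5.2660  a^+=-9.0989
step 3: x_pred=-2.7274  r=3.5574  x^+=-1.7562  v^+=-7.9138  a^+=-4.2504
step 4: x_pred=-5.7478  r=0.4678  x^+=-5.6201  v^+=-9.6363  a^+=-3.6128
step 5: x_pred=-10.3222  r=14.9922  x^+=-6.2293  v^+=-5.1652  a^+=16.8210
step 6: x_pred=-6.8506  r=7.6206  x^+=-4.7701  v^+=5.5032  a^+=27.2075

a_post = 27.2075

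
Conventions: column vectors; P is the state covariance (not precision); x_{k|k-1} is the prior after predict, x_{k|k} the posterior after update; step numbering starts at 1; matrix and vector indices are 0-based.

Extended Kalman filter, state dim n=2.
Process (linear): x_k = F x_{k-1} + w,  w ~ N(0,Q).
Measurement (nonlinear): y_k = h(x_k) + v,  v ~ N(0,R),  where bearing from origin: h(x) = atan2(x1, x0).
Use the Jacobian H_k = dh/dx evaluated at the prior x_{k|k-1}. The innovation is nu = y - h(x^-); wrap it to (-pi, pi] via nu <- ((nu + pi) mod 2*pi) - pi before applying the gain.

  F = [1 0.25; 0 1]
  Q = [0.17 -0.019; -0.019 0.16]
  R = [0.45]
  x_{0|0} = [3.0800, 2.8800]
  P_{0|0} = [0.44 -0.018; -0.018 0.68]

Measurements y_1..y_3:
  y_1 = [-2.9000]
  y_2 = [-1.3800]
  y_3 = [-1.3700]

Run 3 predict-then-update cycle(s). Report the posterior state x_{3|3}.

x_post = [5.5310, 2.7311]

step 1: x^-=[3.8000, 2.8800]  P^-=[0.6435 0.1330; 0.1330 0.8400]  H_jac=[-0.1267 0.1671]  S=[0.4782]  K=[-0.1240; 0.2584]  nu=[2.7347]  x^+=[3.4609, 3.5866]  P^+=[0.6361 0.1483; 0.1483 0.8081]
step 2: x^-=[4.3576, 3.5866]  P^-=[0.9308 0.3313; 0.3313 0.9681]  H_jac=[-0.1126 0.1368]  S=[0.4697]  K=[-0.1266; 0.2025]  nu=[-2.0687]  x^+=[4.6195, 3.1677]  P^+=[0.9233 0.3434; 0.3434 0.9488]
step 3: x^-=[5.4115, 3.1677]  P^-=[1.3243 0.5616; 0.5616 1.1088]  H_jac=[-0.0806 0.1376]  S=[0.4671]  K=[-0.0629; 0.2298]  nu=[-1.8996]  x^+=[5.5310, 2.7311]  P^+=[1.3224 0.5683; 0.5683 1.0841]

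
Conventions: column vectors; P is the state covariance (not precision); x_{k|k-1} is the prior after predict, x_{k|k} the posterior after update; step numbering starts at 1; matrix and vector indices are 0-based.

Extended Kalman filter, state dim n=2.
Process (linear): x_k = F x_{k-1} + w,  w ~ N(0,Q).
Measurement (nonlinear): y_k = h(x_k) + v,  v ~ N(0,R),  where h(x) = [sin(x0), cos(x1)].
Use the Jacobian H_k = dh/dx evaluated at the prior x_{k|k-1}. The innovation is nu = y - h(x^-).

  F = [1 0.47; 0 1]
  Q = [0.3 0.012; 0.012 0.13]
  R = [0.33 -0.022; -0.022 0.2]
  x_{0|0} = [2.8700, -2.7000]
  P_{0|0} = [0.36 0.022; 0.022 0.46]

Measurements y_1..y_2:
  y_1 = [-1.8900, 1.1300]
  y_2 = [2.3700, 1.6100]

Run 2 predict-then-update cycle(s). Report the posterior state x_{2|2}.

x_post = [1.2020, -0.3249]

step 1: x^-=[1.6010, -2.7000]  P^-=[0.7823 0.2502; 0.2502 0.5900]  H_jac=[-0.0302 0.0000; 0.0000 0.4274]  S=[0.3307 -0.0252; -0.0252 0.3078]  K=[-0.0452 0.3437; 0.0399 0.8226]  nu=[-2.8895, 2.0341]  x^+=[2.4308, -1.1421]  P^+=[0.7445 0.1632; 0.1632 0.3829]
step 2: x^-=[1.8940, -1.1421]  P^-=[1.2824 0.3551; 0.3551 0.5129]  H_jac=[-0.3176 0.0000; 0.0000 0.9095]  S=[0.4594 -0.1246; -0.1246 0.6243]  K=[-0.7891 0.3599; -0.0453 0.7382]  nu=[1.4218, 1.1943]  x^+=[1.2020, -0.3249]  P^+=[0.8448 0.0982; 0.0982 0.1634]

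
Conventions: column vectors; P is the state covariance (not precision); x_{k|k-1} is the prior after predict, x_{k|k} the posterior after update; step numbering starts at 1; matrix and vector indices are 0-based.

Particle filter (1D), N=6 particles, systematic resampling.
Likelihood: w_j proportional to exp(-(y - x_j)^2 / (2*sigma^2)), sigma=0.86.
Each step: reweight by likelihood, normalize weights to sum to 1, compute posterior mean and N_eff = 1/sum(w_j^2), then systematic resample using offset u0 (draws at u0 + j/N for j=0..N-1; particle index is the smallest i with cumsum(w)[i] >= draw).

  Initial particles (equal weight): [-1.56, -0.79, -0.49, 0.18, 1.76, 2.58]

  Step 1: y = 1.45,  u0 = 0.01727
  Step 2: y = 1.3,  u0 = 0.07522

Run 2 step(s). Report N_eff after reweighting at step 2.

step 1: w=[0.0012, 0.0186, 0.0434, 0.1858, 0.5179, 0.2331]  mean=1.5086  Neff=2.7830  idx=[1, 3, 4, 4, 4, 5]
step 2: w=[0.0153, 0.1256, 0.2541, 0.2541, 0.2541, 0.0968]  mean=1.6020  Neff=4.5646  idx=[1, 2, 3, 3, 4, 5]

N_eff = 4.5646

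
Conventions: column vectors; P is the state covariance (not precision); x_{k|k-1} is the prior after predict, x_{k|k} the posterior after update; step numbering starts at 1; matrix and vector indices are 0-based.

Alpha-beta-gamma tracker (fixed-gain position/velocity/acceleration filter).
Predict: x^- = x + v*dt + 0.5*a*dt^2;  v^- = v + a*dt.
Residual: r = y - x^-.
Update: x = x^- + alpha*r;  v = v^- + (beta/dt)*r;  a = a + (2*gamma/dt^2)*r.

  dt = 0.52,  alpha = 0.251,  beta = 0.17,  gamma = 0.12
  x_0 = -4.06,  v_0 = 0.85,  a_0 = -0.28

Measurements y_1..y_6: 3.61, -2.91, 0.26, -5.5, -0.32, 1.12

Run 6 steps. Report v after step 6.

step 1: x_pred=-3.6559  r=7.2659  x^+=-1.8321  v^+=3.0798  a^+=6.1690
step 2: x_pred=0.6034  r=-3.5134  x^+=-0.2785  v^+=5.1390  a^+=3.0506
step 3: x_pred=2.8063  r=-2.5463  x^+=2.1672  v^+=5.8929  a^+=0.7906
step 4: x_pred=5.3384  r=-10.8384  x^+=2.6179  v^+=2.7607  a^+=-8.8293
step 5: x_pred=2.8598  r=-3.1798  x^+=2.0616  v^+=-2.8701  a^+=-11.6515
step 6: x_pred=-1.0061  r=2.1261  x^+=-0.4724  v^+=-8.2338  a^+=-9.7645

v_post = -8.2338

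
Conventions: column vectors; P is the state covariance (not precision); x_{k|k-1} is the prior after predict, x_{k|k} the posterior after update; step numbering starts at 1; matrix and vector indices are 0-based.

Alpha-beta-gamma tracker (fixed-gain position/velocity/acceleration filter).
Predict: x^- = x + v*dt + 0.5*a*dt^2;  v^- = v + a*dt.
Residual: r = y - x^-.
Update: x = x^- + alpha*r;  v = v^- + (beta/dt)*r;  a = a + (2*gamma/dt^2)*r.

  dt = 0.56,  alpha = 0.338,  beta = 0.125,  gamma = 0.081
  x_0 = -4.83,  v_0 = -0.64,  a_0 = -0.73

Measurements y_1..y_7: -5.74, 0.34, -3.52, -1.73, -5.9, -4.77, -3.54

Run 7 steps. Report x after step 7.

step 1: x_pred=-5.3029  r=-0.4371  x^+=-5.4506  v^+=-1.1464  a^+=-0.9558
step 2: x_pred=-6.2425  r=6.5825  x^+=-4.0176  v^+=-0.2123  a^+=2.4446
step 3: x_pred=-3.7532  r=0.2332  x^+=-3.6744  v^+=1.2087  a^+=2.5650
step 4: x_pred=-2.5953  r=0.8653  x^+=-2.3028  v^+=2.8382  a^+=3.0120
step 5: x_pred=-0.2411  r=-5.6589  x^+=-2.1538  v^+=3.2618  a^+=0.0888
step 6: x_pred=-0.3133  r=-4.4567  x^+=-1.8197  v^+=2.3167  a^+=-2.2135
step 7: x_pred=-0.8694  r=-2.6706  x^+=-1.7720  v^+=0.4811  a^+=-3.5931

x_post = -1.7720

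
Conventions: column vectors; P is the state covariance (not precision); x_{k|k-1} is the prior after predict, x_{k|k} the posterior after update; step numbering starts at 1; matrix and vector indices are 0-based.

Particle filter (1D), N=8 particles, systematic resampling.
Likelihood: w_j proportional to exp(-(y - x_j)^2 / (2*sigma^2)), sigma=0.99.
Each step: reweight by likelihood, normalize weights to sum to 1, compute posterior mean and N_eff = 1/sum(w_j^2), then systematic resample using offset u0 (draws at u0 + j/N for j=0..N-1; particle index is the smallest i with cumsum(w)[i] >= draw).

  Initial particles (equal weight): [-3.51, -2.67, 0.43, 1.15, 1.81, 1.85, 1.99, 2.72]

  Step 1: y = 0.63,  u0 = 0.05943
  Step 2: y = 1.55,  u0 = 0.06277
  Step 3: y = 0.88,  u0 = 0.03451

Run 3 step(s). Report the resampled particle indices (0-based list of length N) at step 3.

step 1: w=[0.0000, 0.0012, 0.2959, 0.2631, 0.1484, 0.1413, 0.1175, 0.0325]  mean=1.2790  Neff=4.6808  idx=[2, 2, 3, 3, 3, 4, 5, 6]
step 2: w=[0.0793, 0.0793, 0.1387, 0.1387, 0.1387, 0.1454, 0.1437, 0.1363]  mean=1.3468  Neff=7.6557  idx=[0, 2, 3, 4, 4, 5, 6, 7]
step 3: w=[0.1377, 0.1471, 0.1471, 0.1471, 0.1471, 0.0982, 0.0945, 0.0814]  mean=1.2502  Neff=7.6534  idx=[0, 1, 1, 2, 3, 4, 5, 6]

resampled_idx = [0, 1, 1, 2, 3, 4, 5, 6]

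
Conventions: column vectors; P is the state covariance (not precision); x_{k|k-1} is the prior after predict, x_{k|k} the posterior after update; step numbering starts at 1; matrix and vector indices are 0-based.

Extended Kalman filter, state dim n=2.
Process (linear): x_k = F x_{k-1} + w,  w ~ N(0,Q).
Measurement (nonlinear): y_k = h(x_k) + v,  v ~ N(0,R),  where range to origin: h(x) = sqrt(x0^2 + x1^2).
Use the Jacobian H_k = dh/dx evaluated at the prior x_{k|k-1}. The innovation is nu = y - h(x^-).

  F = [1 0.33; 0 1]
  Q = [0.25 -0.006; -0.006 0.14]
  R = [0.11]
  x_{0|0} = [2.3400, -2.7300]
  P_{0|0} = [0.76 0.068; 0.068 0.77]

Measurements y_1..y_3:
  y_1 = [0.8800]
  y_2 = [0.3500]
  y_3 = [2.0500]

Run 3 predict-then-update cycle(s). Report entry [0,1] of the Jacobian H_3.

H_jac[0,1] = -0.9980

step 1: x^-=[1.4391, -2.7300]  P^-=[1.1387 0.3161; 0.3161 0.9100]  H_jac=[0.4663 -0.8846]  S=[0.8089]  K=[0.3108; -0.8129]  nu=[-2.2061]  x^+=[0.7535, -0.9367]  P^+=[1.0606 0.5205; 0.5205 0.3754]
step 2: x^-=[0.4444, -0.9367]  P^-=[1.6950 0.6383; 0.6383 0.5154]  H_jac=[0.4287 -0.9035]  S=[0.3477]  K=[0.4311; -0.5522]  nu=[-0.6868]  x^+=[0.1484, -0.5574]  P^+=[1.6304 0.7211; 0.7211 0.4094]
step 3: x^-=[-0.0356, -0.5574]  P^-=[2.4009 0.8502; 0.8502 0.5494]  H_jac=[-0.0637 -0.9980]  S=[0.7749]  K=[-1.2922; -0.7774]  nu=[1.4914]  x^+=[-1.9627, -1.7168]  P^+=[1.1070 0.0718; 0.0718 0.0811]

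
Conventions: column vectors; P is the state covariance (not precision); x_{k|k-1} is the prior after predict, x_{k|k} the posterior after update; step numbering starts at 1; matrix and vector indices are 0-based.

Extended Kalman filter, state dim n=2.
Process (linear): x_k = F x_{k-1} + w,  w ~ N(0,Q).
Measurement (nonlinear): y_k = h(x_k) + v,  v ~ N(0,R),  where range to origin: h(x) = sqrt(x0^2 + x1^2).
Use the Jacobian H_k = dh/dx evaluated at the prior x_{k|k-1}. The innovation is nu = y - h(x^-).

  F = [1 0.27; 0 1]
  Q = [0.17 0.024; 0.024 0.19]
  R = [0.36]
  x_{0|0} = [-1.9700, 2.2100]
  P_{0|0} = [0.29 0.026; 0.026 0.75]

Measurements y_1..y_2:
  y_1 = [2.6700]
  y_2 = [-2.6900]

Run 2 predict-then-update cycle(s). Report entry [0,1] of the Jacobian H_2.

H_jac[0,1] = 0.9466

step 1: x^-=[-1.3733, 2.2100]  P^-=[0.5287 0.2525; 0.2525 0.9400]  H_jac=[-0.5278 0.8494]  S=[0.9590]  K=[-0.0673; 0.6935]  nu=[0.0681]  x^+=[-1.3779, 2.2572]  P^+=[0.5244 0.2973; 0.2973 0.4787]
step 2: x^-=[-0.7684, 2.2572]  P^-=[0.8898 0.4505; 0.4505 0.6687]  H_jac=[-0.3223 0.9466]  S=[0.7768]  K=[0.1799; 0.6280]  nu=[-5.0744]  x^+=[-1.6814, -0.9296]  P^+=[0.8647 0.3628; 0.3628 0.3623]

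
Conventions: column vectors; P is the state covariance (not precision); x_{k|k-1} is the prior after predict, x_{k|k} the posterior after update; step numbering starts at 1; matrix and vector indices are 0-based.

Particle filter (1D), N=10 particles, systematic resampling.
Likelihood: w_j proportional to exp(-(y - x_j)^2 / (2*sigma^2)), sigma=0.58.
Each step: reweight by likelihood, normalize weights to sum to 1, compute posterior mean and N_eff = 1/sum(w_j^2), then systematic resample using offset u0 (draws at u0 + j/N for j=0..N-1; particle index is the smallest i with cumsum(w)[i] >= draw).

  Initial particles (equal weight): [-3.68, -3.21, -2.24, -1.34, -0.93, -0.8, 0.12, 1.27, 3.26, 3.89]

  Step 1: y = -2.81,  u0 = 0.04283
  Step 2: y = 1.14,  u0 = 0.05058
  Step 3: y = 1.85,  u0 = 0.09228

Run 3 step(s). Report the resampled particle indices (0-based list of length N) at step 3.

step 1: w=[0.1826, 0.4434, 0.3470, 0.0227, 0.0029, 0.0014, 0.0000, 0.0000, 0.0000, 0.0000]  mean=-2.9068  Neff=2.8499  idx=[0, 0, 1, 1, 1, 1, 2, 2, 2, 2]
step 2: w=[0.0000, 0.0000, 0.0000, 0.0000, 0.0000, 0.0000, 0.2500, 0.2500, 0.2500, 0.2500]  mean=-2.2400  Neff=4.0001  idx=[6, 6, 7, 7, 7, 8, 8, 9, 9, 9]
step 3: w=[0.1000, 0.1000, 0.1000, 0.1000, 0.1000, 0.1000, 0.1000, 0.1000, 0.1000, 0.1000]  mean=-2.2400  Neff=10.0000  idx=[0, 1, 2, 3, 4, 5, 6, 7, 8, 9]

resampled_idx = [0, 1, 2, 3, 4, 5, 6, 7, 8, 9]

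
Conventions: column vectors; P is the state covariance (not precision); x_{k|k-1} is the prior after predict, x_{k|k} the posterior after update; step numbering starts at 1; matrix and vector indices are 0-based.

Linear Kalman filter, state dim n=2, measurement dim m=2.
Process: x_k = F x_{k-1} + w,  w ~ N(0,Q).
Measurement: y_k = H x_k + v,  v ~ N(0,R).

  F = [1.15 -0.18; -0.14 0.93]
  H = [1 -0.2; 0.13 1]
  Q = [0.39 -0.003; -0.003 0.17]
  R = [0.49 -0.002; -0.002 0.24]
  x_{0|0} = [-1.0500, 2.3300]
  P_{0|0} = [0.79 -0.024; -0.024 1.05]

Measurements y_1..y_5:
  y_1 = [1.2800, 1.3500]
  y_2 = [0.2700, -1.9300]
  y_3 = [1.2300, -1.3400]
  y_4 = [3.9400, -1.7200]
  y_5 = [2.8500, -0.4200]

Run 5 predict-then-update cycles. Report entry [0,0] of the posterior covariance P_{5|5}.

P_post[0,0] = 0.2956

step 1: x^-=[-1.6269, 2.3139]  P^-=[1.4787 -0.3322; -0.3322 1.0999]  S=[2.1456 -0.3533; -0.3533 1.2785]  K=[0.7356 0.0938; -0.1270 0.7914]  nu=[3.3697, -0.7524]  x^+=[0.7813, 1.2904]  P^+=[0.3552 -0.0251; -0.0251 0.1935]
step 2: x^-=[0.6662, 1.0907]  P^-=[0.8765 -0.1201; -0.1201 0.3508]  S=[1.4285 -0.0752; -0.0752 0.5744]  K=[0.6342 0.0723; -0.1032 0.5701]  nu=[-0.1781, -3.1073]  x^+=[0.3286, -0.6623]  P^+=[0.3059 -0.0237; -0.0237 0.1401]
step 3: x^-=[0.4971, -0.6620]  P^-=[0.8088 -0.1016; -0.1016 0.3033]  S=[1.3516 -0.0565; -0.0565 0.5306]  K=[0.6165 0.0723; -0.0976 0.5364]  nu=[0.6005, -0.7427]  x^+=[0.8136, -1.1190]  P^+=[0.2974 -0.0225; -0.0225 0.1319]
step 4: x^-=[1.1371, -1.1545]  P^-=[0.7969 -0.0976; -0.0976 0.2957]  S=[1.3378 -0.0526; -0.0526 0.5238]  K=[0.6132 0.0730; -0.0963 0.5307]  nu=[2.5720, -0.7133]  x^+=[2.6621, -1.7808]  P^+=[0.2959 -0.0222; -0.0222 0.1304]
step 5: x^-=[3.3819, -2.0288]  P^-=[0.7947 -0.0967; -0.0967 0.2944]  S=[1.3352 -0.0518; -0.0518 0.5227]  K=[0.6125 0.0733; -0.0960 0.5297]  nu=[-0.9377, 1.1692]  x^+=[2.8932, -1.3195]  P^+=[0.2956 -0.0221; -0.0221 0.1302]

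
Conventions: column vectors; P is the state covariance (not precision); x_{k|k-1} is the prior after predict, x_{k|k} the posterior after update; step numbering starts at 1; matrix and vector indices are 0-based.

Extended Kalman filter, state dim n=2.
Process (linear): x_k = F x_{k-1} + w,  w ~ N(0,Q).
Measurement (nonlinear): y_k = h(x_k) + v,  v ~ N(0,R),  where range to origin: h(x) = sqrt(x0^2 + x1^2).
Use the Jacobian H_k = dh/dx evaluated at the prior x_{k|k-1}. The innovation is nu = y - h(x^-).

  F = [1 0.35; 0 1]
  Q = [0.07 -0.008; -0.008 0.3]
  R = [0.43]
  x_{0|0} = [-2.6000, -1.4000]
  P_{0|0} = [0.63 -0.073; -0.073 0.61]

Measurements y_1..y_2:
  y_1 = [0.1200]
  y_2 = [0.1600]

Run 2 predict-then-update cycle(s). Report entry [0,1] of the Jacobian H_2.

H_jac[0,1] = -0.1027

step 1: x^-=[-3.0900, -1.4000]  P^-=[0.7236 0.1325; 0.1325 0.9100]  H_jac=[-0.9109 -0.4127]  S=[1.2850]  K=[-0.5555; -0.3862]  nu=[-3.2724]  x^+=[-1.2722, -0.1363]  P^+=[0.3271 -0.1432; -0.1432 0.7184]
step 2: x^-=[-1.3199, -0.1363]  P^-=[0.3849 0.1003; 0.1003 1.0184]  H_jac=[-0.9947 -0.1027]  S=[0.8421]  K=[-0.4669; -0.2426]  nu=[-1.1669]  x^+=[-0.7751, 0.1469]  P^+=[0.2013 0.0049; 0.0049 0.9688]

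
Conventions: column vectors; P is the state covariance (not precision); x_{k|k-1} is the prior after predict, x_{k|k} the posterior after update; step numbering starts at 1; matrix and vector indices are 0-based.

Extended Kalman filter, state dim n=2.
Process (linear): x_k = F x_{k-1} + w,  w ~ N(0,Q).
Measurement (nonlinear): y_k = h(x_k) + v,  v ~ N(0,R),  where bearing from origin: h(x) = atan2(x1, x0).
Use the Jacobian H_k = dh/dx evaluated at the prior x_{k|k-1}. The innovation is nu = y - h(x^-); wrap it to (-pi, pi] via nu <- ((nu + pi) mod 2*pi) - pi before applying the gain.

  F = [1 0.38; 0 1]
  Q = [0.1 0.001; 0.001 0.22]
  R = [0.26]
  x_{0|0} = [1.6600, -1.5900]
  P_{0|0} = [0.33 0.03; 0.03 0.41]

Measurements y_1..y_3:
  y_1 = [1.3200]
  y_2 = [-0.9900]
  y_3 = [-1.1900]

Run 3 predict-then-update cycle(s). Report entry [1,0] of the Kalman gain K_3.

step 1: x^-=[1.0558, -1.5900]  P^-=[0.5120 0.1868; 0.1868 0.6300]  H_jac=[0.4365 0.2898]  S=[0.4577]  K=[0.6065; 0.5770]  nu=[2.3046]  x^+=[2.4536, -0.2601]  P^+=[0.3436 0.0266; 0.0266 0.4776]
step 2: x^-=[2.3547, -0.2601]  P^-=[0.5328 0.2091; 0.2091 0.6976]  H_jac=[0.0463 0.4196]  S=[0.3921]  K=[0.2867; 0.7712]  nu=[-0.8800]  x^+=[2.1024, -0.9388]  P^+=[0.5006 0.1224; 0.1224 0.4644]
step 3: x^-=[1.7457, -0.9388]  P^-=[0.7606 0.2999; 0.2999 0.6844]  H_jac=[0.2390 0.4443]  S=[0.5022]  K=[0.6272; 0.7482]  nu=[-0.6966]  x^+=[1.3088, -1.4600]  P^+=[0.5631 0.0642; 0.0642 0.4033]

K[1,0] = 0.7482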